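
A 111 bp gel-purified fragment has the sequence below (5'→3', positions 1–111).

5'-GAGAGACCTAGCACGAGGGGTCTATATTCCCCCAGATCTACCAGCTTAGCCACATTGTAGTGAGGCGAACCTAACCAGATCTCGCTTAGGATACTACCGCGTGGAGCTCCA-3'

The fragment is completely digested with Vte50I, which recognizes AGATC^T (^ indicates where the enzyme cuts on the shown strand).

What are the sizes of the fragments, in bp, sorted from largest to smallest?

43, 38, 30 bp

Vte50I sites (AGATCT) start at positions 34, 77.
Vte50I cuts after base 5 of each site (before the last base), so after positions 38, 81.
Linear molecule, 2 cuts → 3 fragments:
  1–38 → 38 bp
  39–81 → 43 bp
  82–111 → 30 bp
Sorted largest to smallest: 43, 38, 30 bp.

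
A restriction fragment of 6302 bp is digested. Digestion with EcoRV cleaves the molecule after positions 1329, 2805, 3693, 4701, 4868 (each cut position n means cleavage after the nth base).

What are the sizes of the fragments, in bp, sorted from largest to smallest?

1476, 1434, 1329, 1008, 888, 167 bp

Linear molecule, 5 cuts → 6 fragments:
  1329 − 0 = 1329 bp
  2805 − 1329 = 1476 bp
  3693 − 2805 = 888 bp
  4701 − 3693 = 1008 bp
  4868 − 4701 = 167 bp
  6302 − 4868 = 1434 bp
Sorted largest to smallest: 1476, 1434, 1329, 1008, 888, 167 bp.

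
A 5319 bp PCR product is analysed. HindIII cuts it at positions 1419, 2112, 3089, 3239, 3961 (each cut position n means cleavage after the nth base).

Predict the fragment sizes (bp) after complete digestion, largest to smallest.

Linear molecule, 5 cuts → 6 fragments:
  1419 − 0 = 1419 bp
  2112 − 1419 = 693 bp
  3089 − 2112 = 977 bp
  3239 − 3089 = 150 bp
  3961 − 3239 = 722 bp
  5319 − 3961 = 1358 bp
Sorted largest to smallest: 1419, 1358, 977, 722, 693, 150 bp.

1419, 1358, 977, 722, 693, 150 bp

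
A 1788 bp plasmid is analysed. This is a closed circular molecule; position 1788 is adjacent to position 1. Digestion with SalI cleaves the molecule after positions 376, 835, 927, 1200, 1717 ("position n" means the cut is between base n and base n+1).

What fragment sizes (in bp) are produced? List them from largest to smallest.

Circular molecule, 5 cuts → 5 fragments:
  835 − 376 = 459 bp
  927 − 835 = 92 bp
  1200 − 927 = 273 bp
  1717 − 1200 = 517 bp
  wrap: 1788 − 1717 + 376 = 447 bp
Sorted largest to smallest: 517, 459, 447, 273, 92 bp.

517, 459, 447, 273, 92 bp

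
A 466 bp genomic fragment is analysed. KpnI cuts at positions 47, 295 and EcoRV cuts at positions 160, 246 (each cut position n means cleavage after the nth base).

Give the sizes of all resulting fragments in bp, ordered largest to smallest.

171, 113, 86, 49, 47 bp

Combined cut positions (sorted): 47, 160, 246, 295.
Linear molecule, 4 cuts → 5 fragments:
  47 − 0 = 47 bp
  160 − 47 = 113 bp
  246 − 160 = 86 bp
  295 − 246 = 49 bp
  466 − 295 = 171 bp
Sorted largest to smallest: 171, 113, 86, 49, 47 bp.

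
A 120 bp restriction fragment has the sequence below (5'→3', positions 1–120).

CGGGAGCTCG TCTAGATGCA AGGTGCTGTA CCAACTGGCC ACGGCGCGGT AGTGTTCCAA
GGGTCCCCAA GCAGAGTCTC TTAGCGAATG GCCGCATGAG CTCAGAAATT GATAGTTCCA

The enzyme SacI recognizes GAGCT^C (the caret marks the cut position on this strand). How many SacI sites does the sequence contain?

2

GAGCTC occurs starting at positions 4, 98.
SacI cuts at 2 sites.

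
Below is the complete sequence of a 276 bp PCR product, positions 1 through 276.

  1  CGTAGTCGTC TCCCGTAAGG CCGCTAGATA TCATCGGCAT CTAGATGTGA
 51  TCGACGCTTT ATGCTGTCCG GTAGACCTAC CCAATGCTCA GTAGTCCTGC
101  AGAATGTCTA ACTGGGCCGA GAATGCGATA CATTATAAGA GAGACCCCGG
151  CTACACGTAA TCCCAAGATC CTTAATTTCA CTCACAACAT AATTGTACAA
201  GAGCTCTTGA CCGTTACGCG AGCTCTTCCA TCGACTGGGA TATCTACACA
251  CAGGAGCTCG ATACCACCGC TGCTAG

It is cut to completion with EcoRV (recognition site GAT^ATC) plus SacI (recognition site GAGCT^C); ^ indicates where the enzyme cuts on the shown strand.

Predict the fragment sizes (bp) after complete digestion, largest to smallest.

EcoRV sites (GATATC) start at positions 27, 239.
EcoRV cuts after base 3 of each site, so after positions 29, 241.
SacI sites (GAGCTC) start at positions 201, 220, 254.
SacI cuts after base 5 of each site (before the last base), so after positions 205, 224, 258.
Combined cut positions: 29, 205, 224, 241, 258.
Linear molecule, 5 cuts → 6 fragments:
  1–29 → 29 bp
  30–205 → 176 bp
  206–224 → 19 bp
  225–241 → 17 bp
  242–258 → 17 bp
  259–276 → 18 bp
Sorted largest to smallest: 176, 29, 19, 18, 17, 17 bp.

176, 29, 19, 18, 17, 17 bp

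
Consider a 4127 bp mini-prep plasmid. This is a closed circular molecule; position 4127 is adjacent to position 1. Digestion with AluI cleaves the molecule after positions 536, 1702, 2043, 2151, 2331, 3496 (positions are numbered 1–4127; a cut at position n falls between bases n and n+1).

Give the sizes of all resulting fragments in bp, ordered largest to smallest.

1167, 1166, 1165, 341, 180, 108 bp

Circular molecule, 6 cuts → 6 fragments:
  1702 − 536 = 1166 bp
  2043 − 1702 = 341 bp
  2151 − 2043 = 108 bp
  2331 − 2151 = 180 bp
  3496 − 2331 = 1165 bp
  wrap: 4127 − 3496 + 536 = 1167 bp
Sorted largest to smallest: 1167, 1166, 1165, 341, 180, 108 bp.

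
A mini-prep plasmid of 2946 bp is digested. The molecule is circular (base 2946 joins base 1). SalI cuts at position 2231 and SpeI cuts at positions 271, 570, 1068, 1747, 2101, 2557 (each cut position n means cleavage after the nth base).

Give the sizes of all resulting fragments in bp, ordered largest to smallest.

Combined cut positions (sorted): 271, 570, 1068, 1747, 2101, 2231, 2557.
Circular molecule, 7 cuts → 7 fragments:
  570 − 271 = 299 bp
  1068 − 570 = 498 bp
  1747 − 1068 = 679 bp
  2101 − 1747 = 354 bp
  2231 − 2101 = 130 bp
  2557 − 2231 = 326 bp
  wrap: 2946 − 2557 + 271 = 660 bp
Sorted largest to smallest: 679, 660, 498, 354, 326, 299, 130 bp.

679, 660, 498, 354, 326, 299, 130 bp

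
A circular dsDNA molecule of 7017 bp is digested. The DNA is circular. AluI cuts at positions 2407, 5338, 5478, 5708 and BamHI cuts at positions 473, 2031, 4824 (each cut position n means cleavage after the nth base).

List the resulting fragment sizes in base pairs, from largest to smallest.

Combined cut positions (sorted): 473, 2031, 2407, 4824, 5338, 5478, 5708.
Circular molecule, 7 cuts → 7 fragments:
  2031 − 473 = 1558 bp
  2407 − 2031 = 376 bp
  4824 − 2407 = 2417 bp
  5338 − 4824 = 514 bp
  5478 − 5338 = 140 bp
  5708 − 5478 = 230 bp
  wrap: 7017 − 5708 + 473 = 1782 bp
Sorted largest to smallest: 2417, 1782, 1558, 514, 376, 230, 140 bp.

2417, 1782, 1558, 514, 376, 230, 140 bp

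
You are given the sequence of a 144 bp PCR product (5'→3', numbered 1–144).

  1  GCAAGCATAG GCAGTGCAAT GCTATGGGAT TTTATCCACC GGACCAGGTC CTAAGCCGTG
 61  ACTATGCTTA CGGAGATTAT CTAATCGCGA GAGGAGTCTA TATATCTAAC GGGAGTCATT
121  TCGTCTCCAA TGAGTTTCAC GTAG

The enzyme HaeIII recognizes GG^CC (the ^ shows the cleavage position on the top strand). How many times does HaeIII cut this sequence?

0

No occurrence of GGCC is present in the sequence.
HaeIII does not cut: 0 sites.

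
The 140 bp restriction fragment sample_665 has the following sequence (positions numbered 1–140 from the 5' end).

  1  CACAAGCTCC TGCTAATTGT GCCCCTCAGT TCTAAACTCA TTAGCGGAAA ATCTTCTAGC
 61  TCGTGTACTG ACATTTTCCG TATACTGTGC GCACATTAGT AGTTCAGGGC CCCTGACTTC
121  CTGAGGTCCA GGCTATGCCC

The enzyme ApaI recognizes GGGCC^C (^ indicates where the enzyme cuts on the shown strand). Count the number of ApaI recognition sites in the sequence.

1

GGGCCC occurs starting at position 107.
ApaI cuts at 1 site.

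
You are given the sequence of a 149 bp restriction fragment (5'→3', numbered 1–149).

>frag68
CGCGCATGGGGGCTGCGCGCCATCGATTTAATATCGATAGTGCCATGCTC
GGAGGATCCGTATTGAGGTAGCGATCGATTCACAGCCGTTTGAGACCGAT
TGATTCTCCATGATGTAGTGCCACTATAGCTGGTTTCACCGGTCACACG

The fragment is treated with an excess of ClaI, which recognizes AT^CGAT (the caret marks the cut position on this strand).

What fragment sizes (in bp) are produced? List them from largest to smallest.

74, 41, 23, 11 bp

ClaI sites (ATCGAT) start at positions 22, 33, 74.
ClaI cuts after base 2 of each site, so after positions 23, 34, 75.
Linear molecule, 3 cuts → 4 fragments:
  1–23 → 23 bp
  24–34 → 11 bp
  35–75 → 41 bp
  76–149 → 74 bp
Sorted largest to smallest: 74, 41, 23, 11 bp.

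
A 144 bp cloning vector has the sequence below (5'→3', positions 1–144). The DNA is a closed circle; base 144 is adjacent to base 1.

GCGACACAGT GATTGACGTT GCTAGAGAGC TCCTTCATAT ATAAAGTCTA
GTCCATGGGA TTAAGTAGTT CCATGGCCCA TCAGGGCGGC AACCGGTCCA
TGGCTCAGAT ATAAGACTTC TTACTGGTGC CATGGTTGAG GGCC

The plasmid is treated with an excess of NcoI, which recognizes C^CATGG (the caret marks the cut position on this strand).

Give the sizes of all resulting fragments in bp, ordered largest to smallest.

67, 32, 27, 18 bp

NcoI sites (CCATGG) start at positions 53, 71, 98, 130.
NcoI cuts after the first base of each site, so after positions 53, 71, 98, 130.
Circular molecule, 4 cuts → 4 fragments:
  54–71 → 18 bp
  72–98 → 27 bp
  99–130 → 32 bp
  131–144 then 1–53 → 14 + 53 = 67 bp
Sorted largest to smallest: 67, 32, 27, 18 bp.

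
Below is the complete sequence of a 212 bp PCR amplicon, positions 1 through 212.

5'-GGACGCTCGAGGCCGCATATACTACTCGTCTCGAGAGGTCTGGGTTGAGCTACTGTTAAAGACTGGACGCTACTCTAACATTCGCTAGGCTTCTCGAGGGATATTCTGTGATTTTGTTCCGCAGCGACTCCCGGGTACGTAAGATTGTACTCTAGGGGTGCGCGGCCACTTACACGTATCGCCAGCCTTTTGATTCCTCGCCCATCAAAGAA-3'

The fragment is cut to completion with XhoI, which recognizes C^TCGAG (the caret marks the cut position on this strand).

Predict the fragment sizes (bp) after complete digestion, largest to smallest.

XhoI sites (CTCGAG) start at positions 6, 30, 93.
XhoI cuts after the first base of each site, so after positions 6, 30, 93.
Linear molecule, 3 cuts → 4 fragments:
  1–6 → 6 bp
  7–30 → 24 bp
  31–93 → 63 bp
  94–212 → 119 bp
Sorted largest to smallest: 119, 63, 24, 6 bp.

119, 63, 24, 6 bp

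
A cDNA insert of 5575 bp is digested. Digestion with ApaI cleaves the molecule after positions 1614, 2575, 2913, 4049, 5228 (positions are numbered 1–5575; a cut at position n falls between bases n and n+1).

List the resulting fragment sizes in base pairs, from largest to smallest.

Linear molecule, 5 cuts → 6 fragments:
  1614 − 0 = 1614 bp
  2575 − 1614 = 961 bp
  2913 − 2575 = 338 bp
  4049 − 2913 = 1136 bp
  5228 − 4049 = 1179 bp
  5575 − 5228 = 347 bp
Sorted largest to smallest: 1614, 1179, 1136, 961, 347, 338 bp.

1614, 1179, 1136, 961, 347, 338 bp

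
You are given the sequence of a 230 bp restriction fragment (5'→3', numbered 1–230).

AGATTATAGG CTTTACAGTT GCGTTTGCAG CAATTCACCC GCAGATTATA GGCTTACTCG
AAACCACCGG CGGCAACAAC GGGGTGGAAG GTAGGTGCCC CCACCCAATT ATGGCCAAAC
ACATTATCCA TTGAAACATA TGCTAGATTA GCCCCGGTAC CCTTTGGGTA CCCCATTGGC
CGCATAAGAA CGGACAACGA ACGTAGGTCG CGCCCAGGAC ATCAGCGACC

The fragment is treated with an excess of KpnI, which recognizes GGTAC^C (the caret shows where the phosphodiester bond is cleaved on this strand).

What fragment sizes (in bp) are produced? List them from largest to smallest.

160, 59, 11 bp

KpnI sites (GGTACC) start at positions 156, 167.
KpnI cuts after base 5 of each site (before the last base), so after positions 160, 171.
Linear molecule, 2 cuts → 3 fragments:
  1–160 → 160 bp
  161–171 → 11 bp
  172–230 → 59 bp
Sorted largest to smallest: 160, 59, 11 bp.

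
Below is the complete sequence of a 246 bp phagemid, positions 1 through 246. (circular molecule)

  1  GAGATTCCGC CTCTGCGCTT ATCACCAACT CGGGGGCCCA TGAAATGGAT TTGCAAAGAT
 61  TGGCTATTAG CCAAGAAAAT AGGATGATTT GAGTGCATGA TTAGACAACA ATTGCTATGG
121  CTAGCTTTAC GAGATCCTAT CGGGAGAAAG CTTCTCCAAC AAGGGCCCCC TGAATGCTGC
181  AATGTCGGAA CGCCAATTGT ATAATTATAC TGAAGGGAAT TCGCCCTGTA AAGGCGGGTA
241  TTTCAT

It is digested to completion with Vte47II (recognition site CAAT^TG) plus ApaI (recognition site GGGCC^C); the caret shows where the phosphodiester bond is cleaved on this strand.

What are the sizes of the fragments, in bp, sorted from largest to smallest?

87, 74, 55, 30 bp

Vte47II sites (CAATTG) start at positions 109, 194.
Vte47II cuts after base 4 of each site, so after positions 112, 197.
ApaI sites (GGGCCC) start at positions 34, 163.
ApaI cuts after base 5 of each site (before the last base), so after positions 38, 167.
Combined cut positions: 38, 112, 167, 197.
Circular molecule, 4 cuts → 4 fragments:
  39–112 → 74 bp
  113–167 → 55 bp
  168–197 → 30 bp
  198–246 then 1–38 → 49 + 38 = 87 bp
Sorted largest to smallest: 87, 74, 55, 30 bp.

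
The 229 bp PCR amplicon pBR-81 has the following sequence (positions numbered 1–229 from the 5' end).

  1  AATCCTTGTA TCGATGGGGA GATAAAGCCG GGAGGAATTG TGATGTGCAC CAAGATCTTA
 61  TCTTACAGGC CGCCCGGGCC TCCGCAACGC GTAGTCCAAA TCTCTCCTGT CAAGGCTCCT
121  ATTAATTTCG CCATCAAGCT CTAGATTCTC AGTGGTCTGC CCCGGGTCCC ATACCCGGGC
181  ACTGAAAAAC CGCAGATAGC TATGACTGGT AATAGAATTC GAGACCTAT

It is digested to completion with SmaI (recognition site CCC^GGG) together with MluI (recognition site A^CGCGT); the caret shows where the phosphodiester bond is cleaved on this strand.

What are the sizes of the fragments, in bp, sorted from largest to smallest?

SmaI sites (CCCGGG) start at positions 73, 161, 174.
SmaI cuts after base 3 of each site, so after positions 75, 163, 176.
The MluI site (ACGCGT) starts at position 87.
MluI cuts after the first base of each site, so after position 87.
Combined cut positions: 75, 87, 163, 176.
Linear molecule, 4 cuts → 5 fragments:
  1–75 → 75 bp
  76–87 → 12 bp
  88–163 → 76 bp
  164–176 → 13 bp
  177–229 → 53 bp
Sorted largest to smallest: 76, 75, 53, 13, 12 bp.

76, 75, 53, 13, 12 bp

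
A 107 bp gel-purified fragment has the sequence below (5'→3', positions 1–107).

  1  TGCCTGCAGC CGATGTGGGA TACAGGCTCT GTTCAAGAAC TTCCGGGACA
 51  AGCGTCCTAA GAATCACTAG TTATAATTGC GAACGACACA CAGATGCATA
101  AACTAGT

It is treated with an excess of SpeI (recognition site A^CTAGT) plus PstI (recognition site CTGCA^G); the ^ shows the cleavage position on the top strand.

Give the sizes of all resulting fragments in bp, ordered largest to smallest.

SpeI sites (ACTAGT) start at positions 66, 102.
SpeI cuts after the first base of each site, so after positions 66, 102.
The PstI site (CTGCAG) starts at position 4.
PstI cuts after base 5 of each site (before the last base), so after position 8.
Combined cut positions: 8, 66, 102.
Linear molecule, 3 cuts → 4 fragments:
  1–8 → 8 bp
  9–66 → 58 bp
  67–102 → 36 bp
  103–107 → 5 bp
Sorted largest to smallest: 58, 36, 8, 5 bp.

58, 36, 8, 5 bp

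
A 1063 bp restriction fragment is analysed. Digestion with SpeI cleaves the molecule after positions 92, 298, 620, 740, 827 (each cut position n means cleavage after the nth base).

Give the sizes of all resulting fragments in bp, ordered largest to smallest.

Linear molecule, 5 cuts → 6 fragments:
  92 − 0 = 92 bp
  298 − 92 = 206 bp
  620 − 298 = 322 bp
  740 − 620 = 120 bp
  827 − 740 = 87 bp
  1063 − 827 = 236 bp
Sorted largest to smallest: 322, 236, 206, 120, 92, 87 bp.

322, 236, 206, 120, 92, 87 bp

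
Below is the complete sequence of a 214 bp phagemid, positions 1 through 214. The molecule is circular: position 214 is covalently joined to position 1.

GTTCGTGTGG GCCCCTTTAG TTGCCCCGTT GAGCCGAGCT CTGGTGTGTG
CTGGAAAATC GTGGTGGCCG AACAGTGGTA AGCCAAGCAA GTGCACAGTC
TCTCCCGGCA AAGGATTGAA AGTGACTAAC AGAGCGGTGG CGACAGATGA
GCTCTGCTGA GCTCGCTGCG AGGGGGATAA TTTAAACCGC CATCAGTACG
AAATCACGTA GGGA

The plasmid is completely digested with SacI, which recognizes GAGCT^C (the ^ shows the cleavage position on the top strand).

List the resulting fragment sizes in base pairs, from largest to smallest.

113, 91, 10 bp

SacI sites (GAGCTC) start at positions 36, 149, 159.
SacI cuts after base 5 of each site (before the last base), so after positions 40, 153, 163.
Circular molecule, 3 cuts → 3 fragments:
  41–153 → 113 bp
  154–163 → 10 bp
  164–214 then 1–40 → 51 + 40 = 91 bp
Sorted largest to smallest: 113, 91, 10 bp.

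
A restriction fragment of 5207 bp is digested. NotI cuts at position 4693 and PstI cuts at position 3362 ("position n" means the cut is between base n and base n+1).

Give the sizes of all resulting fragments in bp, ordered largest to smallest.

3362, 1331, 514 bp

Combined cut positions (sorted): 3362, 4693.
Linear molecule, 2 cuts → 3 fragments:
  3362 − 0 = 3362 bp
  4693 − 3362 = 1331 bp
  5207 − 4693 = 514 bp
Sorted largest to smallest: 3362, 1331, 514 bp.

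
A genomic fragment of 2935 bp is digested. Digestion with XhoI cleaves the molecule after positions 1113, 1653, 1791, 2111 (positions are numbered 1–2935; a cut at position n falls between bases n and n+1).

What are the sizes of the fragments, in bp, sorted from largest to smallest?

1113, 824, 540, 320, 138 bp

Linear molecule, 4 cuts → 5 fragments:
  1113 − 0 = 1113 bp
  1653 − 1113 = 540 bp
  1791 − 1653 = 138 bp
  2111 − 1791 = 320 bp
  2935 − 2111 = 824 bp
Sorted largest to smallest: 1113, 824, 540, 320, 138 bp.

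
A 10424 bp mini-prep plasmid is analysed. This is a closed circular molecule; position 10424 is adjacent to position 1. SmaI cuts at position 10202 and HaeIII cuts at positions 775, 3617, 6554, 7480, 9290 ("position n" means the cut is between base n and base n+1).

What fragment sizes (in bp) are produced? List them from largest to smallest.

2937, 2842, 1810, 997, 926, 912 bp

Combined cut positions (sorted): 775, 3617, 6554, 7480, 9290, 10202.
Circular molecule, 6 cuts → 6 fragments:
  3617 − 775 = 2842 bp
  6554 − 3617 = 2937 bp
  7480 − 6554 = 926 bp
  9290 − 7480 = 1810 bp
  10202 − 9290 = 912 bp
  wrap: 10424 − 10202 + 775 = 997 bp
Sorted largest to smallest: 2937, 2842, 1810, 997, 926, 912 bp.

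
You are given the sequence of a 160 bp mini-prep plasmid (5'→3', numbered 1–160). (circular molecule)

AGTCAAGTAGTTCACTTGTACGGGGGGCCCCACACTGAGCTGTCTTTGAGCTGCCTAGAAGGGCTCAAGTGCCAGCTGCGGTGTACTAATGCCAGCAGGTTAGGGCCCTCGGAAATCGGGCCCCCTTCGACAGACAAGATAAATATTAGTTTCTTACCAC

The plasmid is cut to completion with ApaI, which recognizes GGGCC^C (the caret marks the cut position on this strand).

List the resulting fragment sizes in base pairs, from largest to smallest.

ApaI sites (GGGCCC) start at positions 25, 103, 118.
ApaI cuts after base 5 of each site (before the last base), so after positions 29, 107, 122.
Circular molecule, 3 cuts → 3 fragments:
  30–107 → 78 bp
  108–122 → 15 bp
  123–160 then 1–29 → 38 + 29 = 67 bp
Sorted largest to smallest: 78, 67, 15 bp.

78, 67, 15 bp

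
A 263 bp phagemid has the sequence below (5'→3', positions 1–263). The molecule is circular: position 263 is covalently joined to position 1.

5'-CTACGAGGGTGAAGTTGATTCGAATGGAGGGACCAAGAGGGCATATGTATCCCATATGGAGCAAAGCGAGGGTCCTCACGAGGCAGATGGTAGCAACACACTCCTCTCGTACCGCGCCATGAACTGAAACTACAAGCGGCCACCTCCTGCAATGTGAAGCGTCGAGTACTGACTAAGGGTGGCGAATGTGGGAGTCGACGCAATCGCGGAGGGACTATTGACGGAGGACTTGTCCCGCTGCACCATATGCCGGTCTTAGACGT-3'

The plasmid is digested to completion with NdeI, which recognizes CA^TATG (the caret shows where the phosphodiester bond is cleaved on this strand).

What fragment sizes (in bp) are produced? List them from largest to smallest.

NdeI sites (CATATG) start at positions 42, 53, 244.
NdeI cuts after base 2 of each site, so after positions 43, 54, 245.
Circular molecule, 3 cuts → 3 fragments:
  44–54 → 11 bp
  55–245 → 191 bp
  246–263 then 1–43 → 18 + 43 = 61 bp
Sorted largest to smallest: 191, 61, 11 bp.

191, 61, 11 bp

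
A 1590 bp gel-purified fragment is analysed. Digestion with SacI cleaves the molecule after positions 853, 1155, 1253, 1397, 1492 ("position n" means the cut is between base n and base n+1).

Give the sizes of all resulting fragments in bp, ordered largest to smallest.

Linear molecule, 5 cuts → 6 fragments:
  853 − 0 = 853 bp
  1155 − 853 = 302 bp
  1253 − 1155 = 98 bp
  1397 − 1253 = 144 bp
  1492 − 1397 = 95 bp
  1590 − 1492 = 98 bp
Sorted largest to smallest: 853, 302, 144, 98, 98, 95 bp.

853, 302, 144, 98, 98, 95 bp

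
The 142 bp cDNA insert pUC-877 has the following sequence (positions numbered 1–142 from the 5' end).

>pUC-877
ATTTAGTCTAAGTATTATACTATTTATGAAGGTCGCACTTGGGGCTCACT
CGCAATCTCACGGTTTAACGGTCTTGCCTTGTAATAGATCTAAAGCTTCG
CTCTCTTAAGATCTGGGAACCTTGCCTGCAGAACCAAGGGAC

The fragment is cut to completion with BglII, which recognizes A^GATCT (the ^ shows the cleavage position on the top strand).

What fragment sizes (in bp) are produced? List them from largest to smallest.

86, 33, 23 bp

BglII sites (AGATCT) start at positions 86, 109.
BglII cuts after the first base of each site, so after positions 86, 109.
Linear molecule, 2 cuts → 3 fragments:
  1–86 → 86 bp
  87–109 → 23 bp
  110–142 → 33 bp
Sorted largest to smallest: 86, 33, 23 bp.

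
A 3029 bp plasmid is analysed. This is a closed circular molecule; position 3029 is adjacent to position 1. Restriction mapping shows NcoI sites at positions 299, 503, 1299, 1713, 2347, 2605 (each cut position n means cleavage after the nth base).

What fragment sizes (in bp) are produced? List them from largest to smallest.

Circular molecule, 6 cuts → 6 fragments:
  503 − 299 = 204 bp
  1299 − 503 = 796 bp
  1713 − 1299 = 414 bp
  2347 − 1713 = 634 bp
  2605 − 2347 = 258 bp
  wrap: 3029 − 2605 + 299 = 723 bp
Sorted largest to smallest: 796, 723, 634, 414, 258, 204 bp.

796, 723, 634, 414, 258, 204 bp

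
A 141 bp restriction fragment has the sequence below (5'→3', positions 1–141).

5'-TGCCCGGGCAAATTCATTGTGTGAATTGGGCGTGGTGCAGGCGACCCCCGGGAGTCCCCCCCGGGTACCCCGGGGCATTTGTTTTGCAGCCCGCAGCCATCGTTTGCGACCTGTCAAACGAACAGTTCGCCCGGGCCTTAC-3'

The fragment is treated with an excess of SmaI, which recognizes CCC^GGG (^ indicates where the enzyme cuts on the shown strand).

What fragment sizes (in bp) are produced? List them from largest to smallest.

61, 44, 13, 9, 9, 5 bp

SmaI sites (CCCGGG) start at positions 3, 47, 60, 69, 130.
SmaI cuts after base 3 of each site, so after positions 5, 49, 62, 71, 132.
Linear molecule, 5 cuts → 6 fragments:
  1–5 → 5 bp
  6–49 → 44 bp
  50–62 → 13 bp
  63–71 → 9 bp
  72–132 → 61 bp
  133–141 → 9 bp
Sorted largest to smallest: 61, 44, 13, 9, 9, 5 bp.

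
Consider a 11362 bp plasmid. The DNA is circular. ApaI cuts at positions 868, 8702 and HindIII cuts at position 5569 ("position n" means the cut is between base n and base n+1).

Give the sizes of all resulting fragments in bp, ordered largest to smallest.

4701, 3528, 3133 bp

Combined cut positions (sorted): 868, 5569, 8702.
Circular molecule, 3 cuts → 3 fragments:
  5569 − 868 = 4701 bp
  8702 − 5569 = 3133 bp
  wrap: 11362 − 8702 + 868 = 3528 bp
Sorted largest to smallest: 4701, 3528, 3133 bp.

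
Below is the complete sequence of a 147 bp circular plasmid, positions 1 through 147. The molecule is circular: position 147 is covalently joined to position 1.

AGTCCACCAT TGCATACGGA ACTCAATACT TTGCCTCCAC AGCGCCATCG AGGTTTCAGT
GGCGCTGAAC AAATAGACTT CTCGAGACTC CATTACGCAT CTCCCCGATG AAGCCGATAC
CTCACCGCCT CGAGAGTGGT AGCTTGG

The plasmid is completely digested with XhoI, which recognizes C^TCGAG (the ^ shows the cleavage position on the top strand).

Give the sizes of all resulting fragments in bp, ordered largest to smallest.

99, 48 bp

XhoI sites (CTCGAG) start at positions 81, 129.
XhoI cuts after the first base of each site, so after positions 81, 129.
Circular molecule, 2 cuts → 2 fragments:
  82–129 → 48 bp
  130–147 then 1–81 → 18 + 81 = 99 bp
Sorted largest to smallest: 99, 48 bp.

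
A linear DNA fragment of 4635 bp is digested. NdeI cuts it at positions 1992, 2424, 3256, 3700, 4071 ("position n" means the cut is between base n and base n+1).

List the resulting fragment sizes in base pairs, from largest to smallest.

Linear molecule, 5 cuts → 6 fragments:
  1992 − 0 = 1992 bp
  2424 − 1992 = 432 bp
  3256 − 2424 = 832 bp
  3700 − 3256 = 444 bp
  4071 − 3700 = 371 bp
  4635 − 4071 = 564 bp
Sorted largest to smallest: 1992, 832, 564, 444, 432, 371 bp.

1992, 832, 564, 444, 432, 371 bp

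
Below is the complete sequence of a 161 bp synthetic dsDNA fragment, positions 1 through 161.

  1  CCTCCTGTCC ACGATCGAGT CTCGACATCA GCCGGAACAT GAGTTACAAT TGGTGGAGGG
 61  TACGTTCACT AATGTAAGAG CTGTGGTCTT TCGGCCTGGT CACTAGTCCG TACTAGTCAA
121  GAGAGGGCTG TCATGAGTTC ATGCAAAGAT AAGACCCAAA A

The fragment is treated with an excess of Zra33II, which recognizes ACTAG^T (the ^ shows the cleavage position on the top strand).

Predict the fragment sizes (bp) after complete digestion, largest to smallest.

106, 45, 10 bp

Zra33II sites (ACTAGT) start at positions 102, 112.
Zra33II cuts after base 5 of each site (before the last base), so after positions 106, 116.
Linear molecule, 2 cuts → 3 fragments:
  1–106 → 106 bp
  107–116 → 10 bp
  117–161 → 45 bp
Sorted largest to smallest: 106, 45, 10 bp.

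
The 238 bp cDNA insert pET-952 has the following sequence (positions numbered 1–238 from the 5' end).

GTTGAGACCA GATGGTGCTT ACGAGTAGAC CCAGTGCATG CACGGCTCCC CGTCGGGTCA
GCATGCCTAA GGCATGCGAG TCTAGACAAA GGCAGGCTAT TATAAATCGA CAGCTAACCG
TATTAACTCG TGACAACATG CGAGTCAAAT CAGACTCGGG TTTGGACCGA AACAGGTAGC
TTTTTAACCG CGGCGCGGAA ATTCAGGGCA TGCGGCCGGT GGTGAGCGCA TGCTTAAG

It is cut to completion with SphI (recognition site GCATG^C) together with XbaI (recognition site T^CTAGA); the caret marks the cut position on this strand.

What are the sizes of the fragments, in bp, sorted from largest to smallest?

131, 40, 25, 20, 11, 6, 5 bp

SphI sites (GCATGC) start at positions 36, 61, 72, 208, 228.
SphI cuts after base 5 of each site (before the last base), so after positions 40, 65, 76, 212, 232.
The XbaI site (TCTAGA) starts at position 81.
XbaI cuts after the first base of each site, so after position 81.
Combined cut positions: 40, 65, 76, 81, 212, 232.
Linear molecule, 6 cuts → 7 fragments:
  1–40 → 40 bp
  41–65 → 25 bp
  66–76 → 11 bp
  77–81 → 5 bp
  82–212 → 131 bp
  213–232 → 20 bp
  233–238 → 6 bp
Sorted largest to smallest: 131, 40, 25, 20, 11, 6, 5 bp.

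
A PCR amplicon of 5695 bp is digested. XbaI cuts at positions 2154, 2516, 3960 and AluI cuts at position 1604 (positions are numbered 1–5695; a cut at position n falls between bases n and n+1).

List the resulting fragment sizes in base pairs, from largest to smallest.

Combined cut positions (sorted): 1604, 2154, 2516, 3960.
Linear molecule, 4 cuts → 5 fragments:
  1604 − 0 = 1604 bp
  2154 − 1604 = 550 bp
  2516 − 2154 = 362 bp
  3960 − 2516 = 1444 bp
  5695 − 3960 = 1735 bp
Sorted largest to smallest: 1735, 1604, 1444, 550, 362 bp.

1735, 1604, 1444, 550, 362 bp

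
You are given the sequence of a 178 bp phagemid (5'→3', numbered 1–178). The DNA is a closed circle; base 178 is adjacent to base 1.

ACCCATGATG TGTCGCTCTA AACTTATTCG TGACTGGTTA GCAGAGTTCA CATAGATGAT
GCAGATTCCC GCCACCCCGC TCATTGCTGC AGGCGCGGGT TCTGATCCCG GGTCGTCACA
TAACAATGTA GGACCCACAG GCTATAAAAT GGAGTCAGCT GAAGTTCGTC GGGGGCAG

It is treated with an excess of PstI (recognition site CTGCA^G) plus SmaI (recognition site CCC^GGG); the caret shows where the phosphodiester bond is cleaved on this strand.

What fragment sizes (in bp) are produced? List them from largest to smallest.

160, 18 bp

The PstI site (CTGCAG) starts at position 87.
PstI cuts after base 5 of each site (before the last base), so after position 91.
The SmaI site (CCCGGG) starts at position 107.
SmaI cuts after base 3 of each site, so after position 109.
Combined cut positions: 91, 109.
Circular molecule, 2 cuts → 2 fragments:
  92–109 → 18 bp
  110–178 then 1–91 → 69 + 91 = 160 bp
Sorted largest to smallest: 160, 18 bp.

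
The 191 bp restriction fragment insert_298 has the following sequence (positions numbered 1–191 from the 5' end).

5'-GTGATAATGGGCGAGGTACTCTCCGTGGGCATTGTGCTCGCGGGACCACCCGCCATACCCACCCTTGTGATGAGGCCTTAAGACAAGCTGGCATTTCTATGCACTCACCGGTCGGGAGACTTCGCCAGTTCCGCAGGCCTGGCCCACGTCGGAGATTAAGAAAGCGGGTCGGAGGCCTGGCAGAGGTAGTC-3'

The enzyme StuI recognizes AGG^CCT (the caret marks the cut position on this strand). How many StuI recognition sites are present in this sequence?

AGGCCT occurs starting at positions 73, 135, 173.
StuI cuts at 3 sites.

3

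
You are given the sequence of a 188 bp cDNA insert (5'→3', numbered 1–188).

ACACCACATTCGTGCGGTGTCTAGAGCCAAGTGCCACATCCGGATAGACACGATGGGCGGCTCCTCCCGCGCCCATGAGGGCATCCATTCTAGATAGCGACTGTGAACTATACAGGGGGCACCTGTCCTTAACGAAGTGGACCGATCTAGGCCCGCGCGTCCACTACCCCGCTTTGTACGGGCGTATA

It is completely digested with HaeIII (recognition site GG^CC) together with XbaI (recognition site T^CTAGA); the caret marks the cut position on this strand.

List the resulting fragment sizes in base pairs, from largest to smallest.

69, 62, 37, 20 bp

The HaeIII site (GGCC) starts at position 150.
HaeIII cuts after base 2 of each site, so after position 151.
XbaI sites (TCTAGA) start at positions 20, 89.
XbaI cuts after the first base of each site, so after positions 20, 89.
Combined cut positions: 20, 89, 151.
Linear molecule, 3 cuts → 4 fragments:
  1–20 → 20 bp
  21–89 → 69 bp
  90–151 → 62 bp
  152–188 → 37 bp
Sorted largest to smallest: 69, 62, 37, 20 bp.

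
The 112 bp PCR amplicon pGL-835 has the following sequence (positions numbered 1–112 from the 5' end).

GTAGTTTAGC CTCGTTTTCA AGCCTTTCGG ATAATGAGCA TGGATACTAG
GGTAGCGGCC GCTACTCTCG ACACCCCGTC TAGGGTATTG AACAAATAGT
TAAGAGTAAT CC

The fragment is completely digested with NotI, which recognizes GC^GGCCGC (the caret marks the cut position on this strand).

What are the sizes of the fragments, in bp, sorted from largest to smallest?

The NotI site (GCGGCCGC) starts at position 55.
NotI cuts after base 2 of each site, so after position 56.
Linear molecule, 1 cut → 2 fragments:
  1–56 → 56 bp
  57–112 → 56 bp
Sorted largest to smallest: 56, 56 bp.

56, 56 bp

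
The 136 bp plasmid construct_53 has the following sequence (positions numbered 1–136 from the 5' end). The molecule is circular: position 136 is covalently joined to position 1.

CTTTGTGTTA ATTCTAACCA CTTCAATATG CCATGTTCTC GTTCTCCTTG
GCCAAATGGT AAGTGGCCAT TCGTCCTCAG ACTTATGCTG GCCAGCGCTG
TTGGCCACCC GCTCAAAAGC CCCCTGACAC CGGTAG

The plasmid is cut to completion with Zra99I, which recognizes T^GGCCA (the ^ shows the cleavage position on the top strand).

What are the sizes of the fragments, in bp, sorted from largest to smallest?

83, 25, 15, 13 bp

Zra99I sites (TGGCCA) start at positions 49, 64, 89, 102.
Zra99I cuts after the first base of each site, so after positions 49, 64, 89, 102.
Circular molecule, 4 cuts → 4 fragments:
  50–64 → 15 bp
  65–89 → 25 bp
  90–102 → 13 bp
  103–136 then 1–49 → 34 + 49 = 83 bp
Sorted largest to smallest: 83, 25, 15, 13 bp.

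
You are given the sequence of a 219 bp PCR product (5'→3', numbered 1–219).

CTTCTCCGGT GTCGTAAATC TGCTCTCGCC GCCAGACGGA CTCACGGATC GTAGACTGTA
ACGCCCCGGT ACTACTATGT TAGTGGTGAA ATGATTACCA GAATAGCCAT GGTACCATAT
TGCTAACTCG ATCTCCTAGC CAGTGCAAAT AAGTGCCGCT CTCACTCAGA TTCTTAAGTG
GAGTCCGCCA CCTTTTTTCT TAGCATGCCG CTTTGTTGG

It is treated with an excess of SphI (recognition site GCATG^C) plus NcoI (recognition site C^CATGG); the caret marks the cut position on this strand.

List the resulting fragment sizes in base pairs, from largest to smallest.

The SphI site (GCATGC) starts at position 203.
SphI cuts after base 5 of each site (before the last base), so after position 207.
The NcoI site (CCATGG) starts at position 107.
NcoI cuts after the first base of each site, so after position 107.
Combined cut positions: 107, 207.
Linear molecule, 2 cuts → 3 fragments:
  1–107 → 107 bp
  108–207 → 100 bp
  208–219 → 12 bp
Sorted largest to smallest: 107, 100, 12 bp.

107, 100, 12 bp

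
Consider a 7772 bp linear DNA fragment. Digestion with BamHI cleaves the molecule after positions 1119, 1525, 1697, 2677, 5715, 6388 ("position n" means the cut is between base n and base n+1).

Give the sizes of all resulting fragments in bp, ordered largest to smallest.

Linear molecule, 6 cuts → 7 fragments:
  1119 − 0 = 1119 bp
  1525 − 1119 = 406 bp
  1697 − 1525 = 172 bp
  2677 − 1697 = 980 bp
  5715 − 2677 = 3038 bp
  6388 − 5715 = 673 bp
  7772 − 6388 = 1384 bp
Sorted largest to smallest: 3038, 1384, 1119, 980, 673, 406, 172 bp.

3038, 1384, 1119, 980, 673, 406, 172 bp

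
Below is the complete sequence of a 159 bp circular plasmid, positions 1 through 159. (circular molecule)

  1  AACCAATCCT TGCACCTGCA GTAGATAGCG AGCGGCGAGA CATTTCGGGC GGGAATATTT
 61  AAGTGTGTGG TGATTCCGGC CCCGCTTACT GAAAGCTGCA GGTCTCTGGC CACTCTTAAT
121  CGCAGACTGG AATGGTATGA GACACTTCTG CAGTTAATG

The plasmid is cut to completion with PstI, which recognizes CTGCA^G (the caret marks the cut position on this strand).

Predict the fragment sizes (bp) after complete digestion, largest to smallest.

80, 52, 27 bp

PstI sites (CTGCAG) start at positions 16, 96, 148.
PstI cuts after base 5 of each site (before the last base), so after positions 20, 100, 152.
Circular molecule, 3 cuts → 3 fragments:
  21–100 → 80 bp
  101–152 → 52 bp
  153–159 then 1–20 → 7 + 20 = 27 bp
Sorted largest to smallest: 80, 52, 27 bp.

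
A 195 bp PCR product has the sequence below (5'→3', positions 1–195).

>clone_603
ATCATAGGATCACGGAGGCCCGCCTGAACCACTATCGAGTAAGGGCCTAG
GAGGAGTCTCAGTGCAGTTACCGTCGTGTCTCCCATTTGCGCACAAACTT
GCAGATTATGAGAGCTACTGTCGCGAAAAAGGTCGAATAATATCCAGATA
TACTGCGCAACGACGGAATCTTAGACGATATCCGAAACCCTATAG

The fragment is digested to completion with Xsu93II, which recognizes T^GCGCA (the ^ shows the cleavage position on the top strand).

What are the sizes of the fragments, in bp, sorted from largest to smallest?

88, 66, 41 bp

Xsu93II sites (TGCGCA) start at positions 88, 154.
Xsu93II cuts after the first base of each site, so after positions 88, 154.
Linear molecule, 2 cuts → 3 fragments:
  1–88 → 88 bp
  89–154 → 66 bp
  155–195 → 41 bp
Sorted largest to smallest: 88, 66, 41 bp.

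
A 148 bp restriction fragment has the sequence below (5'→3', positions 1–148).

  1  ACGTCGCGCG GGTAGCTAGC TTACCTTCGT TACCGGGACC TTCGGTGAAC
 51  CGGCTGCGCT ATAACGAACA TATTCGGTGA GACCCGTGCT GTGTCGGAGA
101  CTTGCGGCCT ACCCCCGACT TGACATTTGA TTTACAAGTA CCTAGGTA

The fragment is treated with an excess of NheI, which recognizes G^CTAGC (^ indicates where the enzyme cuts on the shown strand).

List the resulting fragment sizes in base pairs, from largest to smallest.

133, 15 bp

The NheI site (GCTAGC) starts at position 15.
NheI cuts after the first base of each site, so after position 15.
Linear molecule, 1 cut → 2 fragments:
  1–15 → 15 bp
  16–148 → 133 bp
Sorted largest to smallest: 133, 15 bp.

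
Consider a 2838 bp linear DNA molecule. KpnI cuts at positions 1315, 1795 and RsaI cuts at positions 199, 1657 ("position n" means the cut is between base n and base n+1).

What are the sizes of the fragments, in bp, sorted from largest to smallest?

Combined cut positions (sorted): 199, 1315, 1657, 1795.
Linear molecule, 4 cuts → 5 fragments:
  199 − 0 = 199 bp
  1315 − 199 = 1116 bp
  1657 − 1315 = 342 bp
  1795 − 1657 = 138 bp
  2838 − 1795 = 1043 bp
Sorted largest to smallest: 1116, 1043, 342, 199, 138 bp.

1116, 1043, 342, 199, 138 bp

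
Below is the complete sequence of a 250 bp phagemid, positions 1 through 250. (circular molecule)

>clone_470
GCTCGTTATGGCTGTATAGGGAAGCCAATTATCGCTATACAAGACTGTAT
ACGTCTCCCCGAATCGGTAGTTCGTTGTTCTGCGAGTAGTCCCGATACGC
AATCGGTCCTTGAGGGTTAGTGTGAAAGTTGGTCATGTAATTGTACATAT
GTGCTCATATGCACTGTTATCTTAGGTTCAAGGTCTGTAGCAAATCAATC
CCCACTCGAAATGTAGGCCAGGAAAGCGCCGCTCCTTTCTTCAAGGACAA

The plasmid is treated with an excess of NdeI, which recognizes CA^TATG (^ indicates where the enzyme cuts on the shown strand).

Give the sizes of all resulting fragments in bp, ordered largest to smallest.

240, 10 bp

NdeI sites (CATATG) start at positions 146, 156.
NdeI cuts after base 2 of each site, so after positions 147, 157.
Circular molecule, 2 cuts → 2 fragments:
  148–157 → 10 bp
  158–250 then 1–147 → 93 + 147 = 240 bp
Sorted largest to smallest: 240, 10 bp.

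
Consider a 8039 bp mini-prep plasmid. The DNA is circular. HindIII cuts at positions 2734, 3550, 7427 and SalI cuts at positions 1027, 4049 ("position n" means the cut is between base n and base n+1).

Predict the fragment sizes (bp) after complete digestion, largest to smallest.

Combined cut positions (sorted): 1027, 2734, 3550, 4049, 7427.
Circular molecule, 5 cuts → 5 fragments:
  2734 − 1027 = 1707 bp
  3550 − 2734 = 816 bp
  4049 − 3550 = 499 bp
  7427 − 4049 = 3378 bp
  wrap: 8039 − 7427 + 1027 = 1639 bp
Sorted largest to smallest: 3378, 1707, 1639, 816, 499 bp.

3378, 1707, 1639, 816, 499 bp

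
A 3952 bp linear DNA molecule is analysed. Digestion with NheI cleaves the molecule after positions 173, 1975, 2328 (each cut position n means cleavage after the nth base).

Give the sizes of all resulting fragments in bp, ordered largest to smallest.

Linear molecule, 3 cuts → 4 fragments:
  173 − 0 = 173 bp
  1975 − 173 = 1802 bp
  2328 − 1975 = 353 bp
  3952 − 2328 = 1624 bp
Sorted largest to smallest: 1802, 1624, 353, 173 bp.

1802, 1624, 353, 173 bp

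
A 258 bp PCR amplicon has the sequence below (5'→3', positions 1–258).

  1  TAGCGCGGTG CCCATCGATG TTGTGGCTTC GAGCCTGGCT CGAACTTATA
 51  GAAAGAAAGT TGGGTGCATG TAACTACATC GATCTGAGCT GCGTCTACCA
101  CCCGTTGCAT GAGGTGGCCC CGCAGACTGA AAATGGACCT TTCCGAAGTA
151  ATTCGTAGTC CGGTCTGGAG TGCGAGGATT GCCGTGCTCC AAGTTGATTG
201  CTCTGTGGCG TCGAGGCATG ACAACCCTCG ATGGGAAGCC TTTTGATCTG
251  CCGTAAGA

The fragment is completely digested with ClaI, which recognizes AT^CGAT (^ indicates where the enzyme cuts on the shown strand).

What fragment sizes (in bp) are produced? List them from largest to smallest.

ClaI sites (ATCGAT) start at positions 14, 78.
ClaI cuts after base 2 of each site, so after positions 15, 79.
Linear molecule, 2 cuts → 3 fragments:
  1–15 → 15 bp
  16–79 → 64 bp
  80–258 → 179 bp
Sorted largest to smallest: 179, 64, 15 bp.

179, 64, 15 bp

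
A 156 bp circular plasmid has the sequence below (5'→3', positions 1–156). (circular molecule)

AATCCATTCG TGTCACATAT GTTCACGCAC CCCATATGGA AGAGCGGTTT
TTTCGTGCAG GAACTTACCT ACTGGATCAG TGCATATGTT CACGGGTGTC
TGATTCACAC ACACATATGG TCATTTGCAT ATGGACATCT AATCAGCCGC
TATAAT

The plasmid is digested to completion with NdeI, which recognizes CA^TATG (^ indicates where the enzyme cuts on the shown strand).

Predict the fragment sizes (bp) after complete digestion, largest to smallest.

NdeI sites (CATATG) start at positions 16, 33, 83, 114, 128.
NdeI cuts after base 2 of each site, so after positions 17, 34, 84, 115, 129.
Circular molecule, 5 cuts → 5 fragments:
  18–34 → 17 bp
  35–84 → 50 bp
  85–115 → 31 bp
  116–129 → 14 bp
  130–156 then 1–17 → 27 + 17 = 44 bp
Sorted largest to smallest: 50, 44, 31, 17, 14 bp.

50, 44, 31, 17, 14 bp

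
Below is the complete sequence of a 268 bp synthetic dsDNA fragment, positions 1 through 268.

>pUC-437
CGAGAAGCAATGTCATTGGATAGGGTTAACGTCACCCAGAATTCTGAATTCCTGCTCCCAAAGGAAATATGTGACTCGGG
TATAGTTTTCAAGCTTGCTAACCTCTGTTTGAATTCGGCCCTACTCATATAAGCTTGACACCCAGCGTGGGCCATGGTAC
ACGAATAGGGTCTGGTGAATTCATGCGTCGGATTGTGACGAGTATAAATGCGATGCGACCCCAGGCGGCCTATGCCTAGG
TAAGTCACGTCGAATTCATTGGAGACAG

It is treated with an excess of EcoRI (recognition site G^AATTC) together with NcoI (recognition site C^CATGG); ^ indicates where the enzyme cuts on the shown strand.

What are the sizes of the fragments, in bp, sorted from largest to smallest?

75, 65, 41, 39, 25, 16, 7 bp

EcoRI sites (GAATTC) start at positions 39, 46, 111, 177, 252.
EcoRI cuts after the first base of each site, so after positions 39, 46, 111, 177, 252.
The NcoI site (CCATGG) starts at position 152.
NcoI cuts after the first base of each site, so after position 152.
Combined cut positions: 39, 46, 111, 152, 177, 252.
Linear molecule, 6 cuts → 7 fragments:
  1–39 → 39 bp
  40–46 → 7 bp
  47–111 → 65 bp
  112–152 → 41 bp
  153–177 → 25 bp
  178–252 → 75 bp
  253–268 → 16 bp
Sorted largest to smallest: 75, 65, 41, 39, 25, 16, 7 bp.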